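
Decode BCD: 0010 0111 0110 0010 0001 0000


Each 4-bit group → digit:
  0010 → 2
  0111 → 7
  0110 → 6
  0010 → 2
  0001 → 1
  0000 → 0
= 276210


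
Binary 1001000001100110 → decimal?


Positional values:
Bit 1: 1 × 2^1 = 2
Bit 2: 1 × 2^2 = 4
Bit 5: 1 × 2^5 = 32
Bit 6: 1 × 2^6 = 64
Bit 12: 1 × 2^12 = 4096
Bit 15: 1 × 2^15 = 32768
Sum = 2 + 4 + 32 + 64 + 4096 + 32768
= 36966


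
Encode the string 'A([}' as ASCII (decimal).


String: 'A([}'  (4 characters)
Per-character ASCII lookup:
  'A': uppercase starts at 65: 'A' = 65 + 0 = 65
  '(': special character: '(' = 40
  '[': special character: '[' = 91
  '}': special character: '}' = 125
= 65 40 91 125


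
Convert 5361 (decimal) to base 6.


Divide by 6 repeatedly:
5361 ÷ 6 = 893 remainder 3
893 ÷ 6 = 148 remainder 5
148 ÷ 6 = 24 remainder 4
24 ÷ 6 = 4 remainder 0
4 ÷ 6 = 0 remainder 4
Reading remainders bottom-up:
= 40453


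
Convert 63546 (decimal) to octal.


Divide by 8 repeatedly:
63546 ÷ 8 = 7943 remainder 2
7943 ÷ 8 = 992 remainder 7
992 ÷ 8 = 124 remainder 0
124 ÷ 8 = 15 remainder 4
15 ÷ 8 = 1 remainder 7
1 ÷ 8 = 0 remainder 1
Reading remainders bottom-up:
= 0o174072


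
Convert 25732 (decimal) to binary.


Divide by 2 repeatedly:
25732 ÷ 2 = 12866 remainder 0
12866 ÷ 2 = 6433 remainder 0
6433 ÷ 2 = 3216 remainder 1
3216 ÷ 2 = 1608 remainder 0
1608 ÷ 2 = 804 remainder 0
804 ÷ 2 = 402 remainder 0
402 ÷ 2 = 201 remainder 0
201 ÷ 2 = 100 remainder 1
100 ÷ 2 = 50 remainder 0
50 ÷ 2 = 25 remainder 0
25 ÷ 2 = 12 remainder 1
12 ÷ 2 = 6 remainder 0
6 ÷ 2 = 3 remainder 0
3 ÷ 2 = 1 remainder 1
1 ÷ 2 = 0 remainder 1
Reading remainders bottom-up:
= 110010010000100


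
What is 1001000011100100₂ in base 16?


Group into 4-bit nibbles: 1001000011100100
  1001 = 9
  0000 = 0
  1110 = E
  0100 = 4
= 0x90E4


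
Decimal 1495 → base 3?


Divide by 3 repeatedly:
1495 ÷ 3 = 498 remainder 1
498 ÷ 3 = 166 remainder 0
166 ÷ 3 = 55 remainder 1
55 ÷ 3 = 18 remainder 1
18 ÷ 3 = 6 remainder 0
6 ÷ 3 = 2 remainder 0
2 ÷ 3 = 0 remainder 2
Reading remainders bottom-up:
= 2001101


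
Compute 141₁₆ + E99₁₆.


Align and add column by column (LSB to MSB, each column mod 16 with carry):
  0141
+ 0E99
  ----
  col 0: 1(1) + 9(9) + 0 (carry in) = 10 → A(10), carry out 0
  col 1: 4(4) + 9(9) + 0 (carry in) = 13 → D(13), carry out 0
  col 2: 1(1) + E(14) + 0 (carry in) = 15 → F(15), carry out 0
  col 3: 0(0) + 0(0) + 0 (carry in) = 0 → 0(0), carry out 0
Reading digits MSB→LSB: 0FDA
Strip leading zeros: FDA
= 0xFDA


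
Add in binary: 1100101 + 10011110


Align and add column by column (LSB to MSB, carry propagating):
  001100101
+ 010011110
  ---------
  col 0: 1 + 0 + 0 (carry in) = 1 → bit 1, carry out 0
  col 1: 0 + 1 + 0 (carry in) = 1 → bit 1, carry out 0
  col 2: 1 + 1 + 0 (carry in) = 2 → bit 0, carry out 1
  col 3: 0 + 1 + 1 (carry in) = 2 → bit 0, carry out 1
  col 4: 0 + 1 + 1 (carry in) = 2 → bit 0, carry out 1
  col 5: 1 + 0 + 1 (carry in) = 2 → bit 0, carry out 1
  col 6: 1 + 0 + 1 (carry in) = 2 → bit 0, carry out 1
  col 7: 0 + 1 + 1 (carry in) = 2 → bit 0, carry out 1
  col 8: 0 + 0 + 1 (carry in) = 1 → bit 1, carry out 0
Reading bits MSB→LSB: 100000011
Strip leading zeros: 100000011
= 100000011


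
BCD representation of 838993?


Each digit → 4-bit binary:
  8 → 1000
  3 → 0011
  8 → 1000
  9 → 1001
  9 → 1001
  3 → 0011
= 1000 0011 1000 1001 1001 0011


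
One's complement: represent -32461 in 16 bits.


Original: 0111111011001101
Invert all bits:
  bit 0: 0 → 1
  bit 1: 1 → 0
  bit 2: 1 → 0
  bit 3: 1 → 0
  bit 4: 1 → 0
  bit 5: 1 → 0
  bit 6: 1 → 0
  bit 7: 0 → 1
  bit 8: 1 → 0
  bit 9: 1 → 0
  bit 10: 0 → 1
  bit 11: 0 → 1
  bit 12: 1 → 0
  bit 13: 1 → 0
  bit 14: 0 → 1
  bit 15: 1 → 0
= 1000000100110010


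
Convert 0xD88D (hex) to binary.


Each hex digit → 4 binary bits:
  D = 1101
  8 = 1000
  8 = 1000
  D = 1101
Concatenate: 1101 1000 1000 1101
= 1101100010001101


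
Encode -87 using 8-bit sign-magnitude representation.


Sign bit: 1 (negative)
Magnitude: 87 = 1010111
= 11010111


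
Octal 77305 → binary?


Each octal digit → 3 binary bits:
  7 = 111
  7 = 111
  3 = 011
  0 = 000
  5 = 101
Concatenate: 111 111 011 000 101
= 111111011000101


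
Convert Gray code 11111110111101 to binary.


Gray code: 11111110111101
MSB stays the same: 1
Each subsequent bit = prev_binary XOR current_gray:
  B[1] = 1 XOR 1 = 0
  B[2] = 0 XOR 1 = 1
  B[3] = 1 XOR 1 = 0
  B[4] = 0 XOR 1 = 1
  B[5] = 1 XOR 1 = 0
  B[6] = 0 XOR 1 = 1
  B[7] = 1 XOR 0 = 1
  B[8] = 1 XOR 1 = 0
  B[9] = 0 XOR 1 = 1
  B[10] = 1 XOR 1 = 0
  B[11] = 0 XOR 1 = 1
  B[12] = 1 XOR 0 = 1
  B[13] = 1 XOR 1 = 0
= 10101011010110 (10966 decimal)


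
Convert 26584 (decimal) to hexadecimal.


Divide by 16 repeatedly:
26584 ÷ 16 = 1661 remainder 8 (8)
1661 ÷ 16 = 103 remainder 13 (D)
103 ÷ 16 = 6 remainder 7 (7)
6 ÷ 16 = 0 remainder 6 (6)
Reading remainders bottom-up:
= 0x67D8


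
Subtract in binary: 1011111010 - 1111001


Align and subtract column by column (LSB to MSB, borrowing when needed):
  1011111010
- 0001111001
  ----------
  col 0: (0 - 0 borrow-in) - 1 → borrow from next column: (0+2) - 1 = 1, borrow out 1
  col 1: (1 - 1 borrow-in) - 0 → 0 - 0 = 0, borrow out 0
  col 2: (0 - 0 borrow-in) - 0 → 0 - 0 = 0, borrow out 0
  col 3: (1 - 0 borrow-in) - 1 → 1 - 1 = 0, borrow out 0
  col 4: (1 - 0 borrow-in) - 1 → 1 - 1 = 0, borrow out 0
  col 5: (1 - 0 borrow-in) - 1 → 1 - 1 = 0, borrow out 0
  col 6: (1 - 0 borrow-in) - 1 → 1 - 1 = 0, borrow out 0
  col 7: (1 - 0 borrow-in) - 0 → 1 - 0 = 1, borrow out 0
  col 8: (0 - 0 borrow-in) - 0 → 0 - 0 = 0, borrow out 0
  col 9: (1 - 0 borrow-in) - 0 → 1 - 0 = 1, borrow out 0
Reading bits MSB→LSB: 1010000001
Strip leading zeros: 1010000001
= 1010000001


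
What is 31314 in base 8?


Divide by 8 repeatedly:
31314 ÷ 8 = 3914 remainder 2
3914 ÷ 8 = 489 remainder 2
489 ÷ 8 = 61 remainder 1
61 ÷ 8 = 7 remainder 5
7 ÷ 8 = 0 remainder 7
Reading remainders bottom-up:
= 0o75122


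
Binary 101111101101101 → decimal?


Positional values:
Bit 0: 1 × 2^0 = 1
Bit 2: 1 × 2^2 = 4
Bit 3: 1 × 2^3 = 8
Bit 5: 1 × 2^5 = 32
Bit 6: 1 × 2^6 = 64
Bit 8: 1 × 2^8 = 256
Bit 9: 1 × 2^9 = 512
Bit 10: 1 × 2^10 = 1024
Bit 11: 1 × 2^11 = 2048
Bit 12: 1 × 2^12 = 4096
Bit 14: 1 × 2^14 = 16384
Sum = 1 + 4 + 8 + 32 + 64 + 256 + 512 + 1024 + 2048 + 4096 + 16384
= 24429


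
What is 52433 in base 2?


Divide by 2 repeatedly:
52433 ÷ 2 = 26216 remainder 1
26216 ÷ 2 = 13108 remainder 0
13108 ÷ 2 = 6554 remainder 0
6554 ÷ 2 = 3277 remainder 0
3277 ÷ 2 = 1638 remainder 1
1638 ÷ 2 = 819 remainder 0
819 ÷ 2 = 409 remainder 1
409 ÷ 2 = 204 remainder 1
204 ÷ 2 = 102 remainder 0
102 ÷ 2 = 51 remainder 0
51 ÷ 2 = 25 remainder 1
25 ÷ 2 = 12 remainder 1
12 ÷ 2 = 6 remainder 0
6 ÷ 2 = 3 remainder 0
3 ÷ 2 = 1 remainder 1
1 ÷ 2 = 0 remainder 1
Reading remainders bottom-up:
= 1100110011010001


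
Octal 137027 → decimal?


Positional values:
Position 0: 7 × 8^0 = 7
Position 1: 2 × 8^1 = 16
Position 2: 0 × 8^2 = 0
Position 3: 7 × 8^3 = 3584
Position 4: 3 × 8^4 = 12288
Position 5: 1 × 8^5 = 32768
Sum = 7 + 16 + 0 + 3584 + 12288 + 32768
= 48663


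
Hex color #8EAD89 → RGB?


Hex: #8EAD89
R = 8E₁₆ = 142
G = AD₁₆ = 173
B = 89₁₆ = 137
= RGB(142, 173, 137)


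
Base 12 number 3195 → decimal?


Positional values (base 12):
  5 × 12^0 = 5 × 1 = 5
  9 × 12^1 = 9 × 12 = 108
  1 × 12^2 = 1 × 144 = 144
  3 × 12^3 = 3 × 1728 = 5184
Sum = 5 + 108 + 144 + 5184
= 5441


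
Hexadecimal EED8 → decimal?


Positional values:
Position 0: 8 × 16^0 = 8 × 1 = 8
Position 1: D × 16^1 = 13 × 16 = 208
Position 2: E × 16^2 = 14 × 256 = 3584
Position 3: E × 16^3 = 14 × 4096 = 57344
Sum = 8 + 208 + 3584 + 57344
= 61144


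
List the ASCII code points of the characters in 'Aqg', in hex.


String: 'Aqg'  (3 characters)
Per-character ASCII lookup:
  'A': uppercase starts at 65: 'A' = 65 + 0 = 65 → 0x41
  'q': lowercase starts at 97: 'q' = 97 + 16 = 113 → 0x71
  'g': lowercase starts at 97: 'g' = 97 + 6 = 103 → 0x67
= 0x41 0x71 0x67


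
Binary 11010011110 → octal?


Group into 3-bit groups: 011010011110
  011 = 3
  010 = 2
  011 = 3
  110 = 6
= 0o3236


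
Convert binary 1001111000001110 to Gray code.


Binary: 1001111000001110
Gray code: G = B XOR (B >> 1)
B >> 1 = 0100111100000111
1001111000001110 XOR 0100111100000111:
  1 XOR 0 = 1
  0 XOR 1 = 1
  0 XOR 0 = 0
  1 XOR 0 = 1
  1 XOR 1 = 0
  1 XOR 1 = 0
  1 XOR 1 = 0
  0 XOR 1 = 1
  0 XOR 0 = 0
  0 XOR 0 = 0
  0 XOR 0 = 0
  0 XOR 0 = 0
  1 XOR 0 = 1
  1 XOR 1 = 0
  1 XOR 1 = 0
  0 XOR 1 = 1
= 1101000100001001


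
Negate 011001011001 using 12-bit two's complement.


Original: 011001011001
Step 1 - Invert all bits: 100110100110
Step 2 - Add 1: 100110100110 + 1
= 100110100111 (represents -1625)


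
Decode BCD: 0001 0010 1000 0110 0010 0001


Each 4-bit group → digit:
  0001 → 1
  0010 → 2
  1000 → 8
  0110 → 6
  0010 → 2
  0001 → 1
= 128621


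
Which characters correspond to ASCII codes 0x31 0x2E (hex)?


Codes (hex): 0x31 0x2E
Per-code ASCII lookup:
  0x31 = 49  (range 48-57: digits, 49 - 48 = 1) → '1'
  0x2E = 46  (special character) → '.'
= '1.'


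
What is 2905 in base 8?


Divide by 8 repeatedly:
2905 ÷ 8 = 363 remainder 1
363 ÷ 8 = 45 remainder 3
45 ÷ 8 = 5 remainder 5
5 ÷ 8 = 0 remainder 5
Reading remainders bottom-up:
= 0o5531


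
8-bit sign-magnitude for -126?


Sign bit: 1 (negative)
Magnitude: 126 = 1111110
= 11111110


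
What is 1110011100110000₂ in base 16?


Group into 4-bit nibbles: 1110011100110000
  1110 = E
  0111 = 7
  0011 = 3
  0000 = 0
= 0xE730


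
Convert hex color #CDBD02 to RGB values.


Hex: #CDBD02
R = CD₁₆ = 205
G = BD₁₆ = 189
B = 02₁₆ = 2
= RGB(205, 189, 2)


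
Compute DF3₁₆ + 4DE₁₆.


Align and add column by column (LSB to MSB, each column mod 16 with carry):
  0DF3
+ 04DE
  ----
  col 0: 3(3) + E(14) + 0 (carry in) = 17 → 1(1), carry out 1
  col 1: F(15) + D(13) + 1 (carry in) = 29 → D(13), carry out 1
  col 2: D(13) + 4(4) + 1 (carry in) = 18 → 2(2), carry out 1
  col 3: 0(0) + 0(0) + 1 (carry in) = 1 → 1(1), carry out 0
Reading digits MSB→LSB: 12D1
Strip leading zeros: 12D1
= 0x12D1


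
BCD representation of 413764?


Each digit → 4-bit binary:
  4 → 0100
  1 → 0001
  3 → 0011
  7 → 0111
  6 → 0110
  4 → 0100
= 0100 0001 0011 0111 0110 0100


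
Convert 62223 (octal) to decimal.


Positional values:
Position 0: 3 × 8^0 = 3
Position 1: 2 × 8^1 = 16
Position 2: 2 × 8^2 = 128
Position 3: 2 × 8^3 = 1024
Position 4: 6 × 8^4 = 24576
Sum = 3 + 16 + 128 + 1024 + 24576
= 25747


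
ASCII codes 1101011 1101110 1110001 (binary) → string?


Codes (binary): 1101011 1101110 1110001
Per-code ASCII lookup:
  1101011 = 107  (range 97-122: lowercase, 107 - 97 = 10) → 'k'
  1101110 = 110  (range 97-122: lowercase, 110 - 97 = 13) → 'n'
  1110001 = 113  (range 97-122: lowercase, 113 - 97 = 16) → 'q'
= 'knq'


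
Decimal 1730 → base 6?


Divide by 6 repeatedly:
1730 ÷ 6 = 288 remainder 2
288 ÷ 6 = 48 remainder 0
48 ÷ 6 = 8 remainder 0
8 ÷ 6 = 1 remainder 2
1 ÷ 6 = 0 remainder 1
Reading remainders bottom-up:
= 12002


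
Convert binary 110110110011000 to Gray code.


Binary: 110110110011000
Gray code: G = B XOR (B >> 1)
B >> 1 = 011011011001100
110110110011000 XOR 011011011001100:
  1 XOR 0 = 1
  1 XOR 1 = 0
  0 XOR 1 = 1
  1 XOR 0 = 1
  1 XOR 1 = 0
  0 XOR 1 = 1
  1 XOR 0 = 1
  1 XOR 1 = 0
  0 XOR 1 = 1
  0 XOR 0 = 0
  1 XOR 0 = 1
  1 XOR 1 = 0
  0 XOR 1 = 1
  0 XOR 0 = 0
  0 XOR 0 = 0
= 101101101010100


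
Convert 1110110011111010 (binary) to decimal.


Positional values:
Bit 1: 1 × 2^1 = 2
Bit 3: 1 × 2^3 = 8
Bit 4: 1 × 2^4 = 16
Bit 5: 1 × 2^5 = 32
Bit 6: 1 × 2^6 = 64
Bit 7: 1 × 2^7 = 128
Bit 10: 1 × 2^10 = 1024
Bit 11: 1 × 2^11 = 2048
Bit 13: 1 × 2^13 = 8192
Bit 14: 1 × 2^14 = 16384
Bit 15: 1 × 2^15 = 32768
Sum = 2 + 8 + 16 + 32 + 64 + 128 + 1024 + 2048 + 8192 + 16384 + 32768
= 60666


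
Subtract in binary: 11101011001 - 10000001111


Align and subtract column by column (LSB to MSB, borrowing when needed):
  11101011001
- 10000001111
  -----------
  col 0: (1 - 0 borrow-in) - 1 → 1 - 1 = 0, borrow out 0
  col 1: (0 - 0 borrow-in) - 1 → borrow from next column: (0+2) - 1 = 1, borrow out 1
  col 2: (0 - 1 borrow-in) - 1 → borrow from next column: (-1+2) - 1 = 0, borrow out 1
  col 3: (1 - 1 borrow-in) - 1 → borrow from next column: (0+2) - 1 = 1, borrow out 1
  col 4: (1 - 1 borrow-in) - 0 → 0 - 0 = 0, borrow out 0
  col 5: (0 - 0 borrow-in) - 0 → 0 - 0 = 0, borrow out 0
  col 6: (1 - 0 borrow-in) - 0 → 1 - 0 = 1, borrow out 0
  col 7: (0 - 0 borrow-in) - 0 → 0 - 0 = 0, borrow out 0
  col 8: (1 - 0 borrow-in) - 0 → 1 - 0 = 1, borrow out 0
  col 9: (1 - 0 borrow-in) - 0 → 1 - 0 = 1, borrow out 0
  col 10: (1 - 0 borrow-in) - 1 → 1 - 1 = 0, borrow out 0
Reading bits MSB→LSB: 01101001010
Strip leading zeros: 1101001010
= 1101001010


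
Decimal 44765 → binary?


Divide by 2 repeatedly:
44765 ÷ 2 = 22382 remainder 1
22382 ÷ 2 = 11191 remainder 0
11191 ÷ 2 = 5595 remainder 1
5595 ÷ 2 = 2797 remainder 1
2797 ÷ 2 = 1398 remainder 1
1398 ÷ 2 = 699 remainder 0
699 ÷ 2 = 349 remainder 1
349 ÷ 2 = 174 remainder 1
174 ÷ 2 = 87 remainder 0
87 ÷ 2 = 43 remainder 1
43 ÷ 2 = 21 remainder 1
21 ÷ 2 = 10 remainder 1
10 ÷ 2 = 5 remainder 0
5 ÷ 2 = 2 remainder 1
2 ÷ 2 = 1 remainder 0
1 ÷ 2 = 0 remainder 1
Reading remainders bottom-up:
= 1010111011011101


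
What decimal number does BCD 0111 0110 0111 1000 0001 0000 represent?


Each 4-bit group → digit:
  0111 → 7
  0110 → 6
  0111 → 7
  1000 → 8
  0001 → 1
  0000 → 0
= 767810


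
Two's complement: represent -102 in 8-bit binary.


Original: 01100110
Step 1 - Invert all bits: 10011001
Step 2 - Add 1: 10011001 + 1
= 10011010 (represents -102)


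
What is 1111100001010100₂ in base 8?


Group into 3-bit groups: 001111100001010100
  001 = 1
  111 = 7
  100 = 4
  001 = 1
  010 = 2
  100 = 4
= 0o174124


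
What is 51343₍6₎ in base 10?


Positional values (base 6):
  3 × 6^0 = 3 × 1 = 3
  4 × 6^1 = 4 × 6 = 24
  3 × 6^2 = 3 × 36 = 108
  1 × 6^3 = 1 × 216 = 216
  5 × 6^4 = 5 × 1296 = 6480
Sum = 3 + 24 + 108 + 216 + 6480
= 6831


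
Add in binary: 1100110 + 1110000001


Align and add column by column (LSB to MSB, carry propagating):
  00001100110
+ 01110000001
  -----------
  col 0: 0 + 1 + 0 (carry in) = 1 → bit 1, carry out 0
  col 1: 1 + 0 + 0 (carry in) = 1 → bit 1, carry out 0
  col 2: 1 + 0 + 0 (carry in) = 1 → bit 1, carry out 0
  col 3: 0 + 0 + 0 (carry in) = 0 → bit 0, carry out 0
  col 4: 0 + 0 + 0 (carry in) = 0 → bit 0, carry out 0
  col 5: 1 + 0 + 0 (carry in) = 1 → bit 1, carry out 0
  col 6: 1 + 0 + 0 (carry in) = 1 → bit 1, carry out 0
  col 7: 0 + 1 + 0 (carry in) = 1 → bit 1, carry out 0
  col 8: 0 + 1 + 0 (carry in) = 1 → bit 1, carry out 0
  col 9: 0 + 1 + 0 (carry in) = 1 → bit 1, carry out 0
  col 10: 0 + 0 + 0 (carry in) = 0 → bit 0, carry out 0
Reading bits MSB→LSB: 01111100111
Strip leading zeros: 1111100111
= 1111100111


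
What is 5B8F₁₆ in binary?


Each hex digit → 4 binary bits:
  5 = 0101
  B = 1011
  8 = 1000
  F = 1111
Concatenate: 0101 1011 1000 1111
= 0101101110001111


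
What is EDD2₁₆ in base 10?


Positional values:
Position 0: 2 × 16^0 = 2 × 1 = 2
Position 1: D × 16^1 = 13 × 16 = 208
Position 2: D × 16^2 = 13 × 256 = 3328
Position 3: E × 16^3 = 14 × 4096 = 57344
Sum = 2 + 208 + 3328 + 57344
= 60882


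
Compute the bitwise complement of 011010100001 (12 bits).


Original: 011010100001
Invert all bits:
  bit 0: 0 → 1
  bit 1: 1 → 0
  bit 2: 1 → 0
  bit 3: 0 → 1
  bit 4: 1 → 0
  bit 5: 0 → 1
  bit 6: 1 → 0
  bit 7: 0 → 1
  bit 8: 0 → 1
  bit 9: 0 → 1
  bit 10: 0 → 1
  bit 11: 1 → 0
= 100101011110


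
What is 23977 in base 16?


Divide by 16 repeatedly:
23977 ÷ 16 = 1498 remainder 9 (9)
1498 ÷ 16 = 93 remainder 10 (A)
93 ÷ 16 = 5 remainder 13 (D)
5 ÷ 16 = 0 remainder 5 (5)
Reading remainders bottom-up:
= 0x5DA9


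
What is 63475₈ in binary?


Each octal digit → 3 binary bits:
  6 = 110
  3 = 011
  4 = 100
  7 = 111
  5 = 101
Concatenate: 110 011 100 111 101
= 110011100111101


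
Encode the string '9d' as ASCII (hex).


String: '9d'  (2 characters)
Per-character ASCII lookup:
  '9': digits start at 48: '9' = 48 + 9 = 57 → 0x39
  'd': lowercase starts at 97: 'd' = 97 + 3 = 100 → 0x64
= 0x39 0x64


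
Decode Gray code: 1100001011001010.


Gray code: 1100001011001010
MSB stays the same: 1
Each subsequent bit = prev_binary XOR current_gray:
  B[1] = 1 XOR 1 = 0
  B[2] = 0 XOR 0 = 0
  B[3] = 0 XOR 0 = 0
  B[4] = 0 XOR 0 = 0
  B[5] = 0 XOR 0 = 0
  B[6] = 0 XOR 1 = 1
  B[7] = 1 XOR 0 = 1
  B[8] = 1 XOR 1 = 0
  B[9] = 0 XOR 1 = 1
  B[10] = 1 XOR 0 = 1
  B[11] = 1 XOR 0 = 1
  B[12] = 1 XOR 1 = 0
  B[13] = 0 XOR 0 = 0
  B[14] = 0 XOR 1 = 1
  B[15] = 1 XOR 0 = 1
= 1000001101110011 (33651 decimal)


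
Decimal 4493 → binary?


Divide by 2 repeatedly:
4493 ÷ 2 = 2246 remainder 1
2246 ÷ 2 = 1123 remainder 0
1123 ÷ 2 = 561 remainder 1
561 ÷ 2 = 280 remainder 1
280 ÷ 2 = 140 remainder 0
140 ÷ 2 = 70 remainder 0
70 ÷ 2 = 35 remainder 0
35 ÷ 2 = 17 remainder 1
17 ÷ 2 = 8 remainder 1
8 ÷ 2 = 4 remainder 0
4 ÷ 2 = 2 remainder 0
2 ÷ 2 = 1 remainder 0
1 ÷ 2 = 0 remainder 1
Reading remainders bottom-up:
= 1000110001101


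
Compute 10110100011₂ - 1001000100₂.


Align and subtract column by column (LSB to MSB, borrowing when needed):
  10110100011
- 01001000100
  -----------
  col 0: (1 - 0 borrow-in) - 0 → 1 - 0 = 1, borrow out 0
  col 1: (1 - 0 borrow-in) - 0 → 1 - 0 = 1, borrow out 0
  col 2: (0 - 0 borrow-in) - 1 → borrow from next column: (0+2) - 1 = 1, borrow out 1
  col 3: (0 - 1 borrow-in) - 0 → borrow from next column: (-1+2) - 0 = 1, borrow out 1
  col 4: (0 - 1 borrow-in) - 0 → borrow from next column: (-1+2) - 0 = 1, borrow out 1
  col 5: (1 - 1 borrow-in) - 0 → 0 - 0 = 0, borrow out 0
  col 6: (0 - 0 borrow-in) - 1 → borrow from next column: (0+2) - 1 = 1, borrow out 1
  col 7: (1 - 1 borrow-in) - 0 → 0 - 0 = 0, borrow out 0
  col 8: (1 - 0 borrow-in) - 0 → 1 - 0 = 1, borrow out 0
  col 9: (0 - 0 borrow-in) - 1 → borrow from next column: (0+2) - 1 = 1, borrow out 1
  col 10: (1 - 1 borrow-in) - 0 → 0 - 0 = 0, borrow out 0
Reading bits MSB→LSB: 01101011111
Strip leading zeros: 1101011111
= 1101011111


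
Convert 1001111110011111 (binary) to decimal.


Positional values:
Bit 0: 1 × 2^0 = 1
Bit 1: 1 × 2^1 = 2
Bit 2: 1 × 2^2 = 4
Bit 3: 1 × 2^3 = 8
Bit 4: 1 × 2^4 = 16
Bit 7: 1 × 2^7 = 128
Bit 8: 1 × 2^8 = 256
Bit 9: 1 × 2^9 = 512
Bit 10: 1 × 2^10 = 1024
Bit 11: 1 × 2^11 = 2048
Bit 12: 1 × 2^12 = 4096
Bit 15: 1 × 2^15 = 32768
Sum = 1 + 2 + 4 + 8 + 16 + 128 + 256 + 512 + 1024 + 2048 + 4096 + 32768
= 40863


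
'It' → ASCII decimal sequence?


String: 'It'  (2 characters)
Per-character ASCII lookup:
  'I': uppercase starts at 65: 'I' = 65 + 8 = 73
  't': lowercase starts at 97: 't' = 97 + 19 = 116
= 73 116


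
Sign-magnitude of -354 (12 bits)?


Sign bit: 1 (negative)
Magnitude: 354 = 00101100010
= 100101100010


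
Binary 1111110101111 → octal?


Group into 3-bit groups: 001111110101111
  001 = 1
  111 = 7
  110 = 6
  101 = 5
  111 = 7
= 0o17657


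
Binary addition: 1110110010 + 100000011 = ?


Align and add column by column (LSB to MSB, carry propagating):
  01110110010
+ 00100000011
  -----------
  col 0: 0 + 1 + 0 (carry in) = 1 → bit 1, carry out 0
  col 1: 1 + 1 + 0 (carry in) = 2 → bit 0, carry out 1
  col 2: 0 + 0 + 1 (carry in) = 1 → bit 1, carry out 0
  col 3: 0 + 0 + 0 (carry in) = 0 → bit 0, carry out 0
  col 4: 1 + 0 + 0 (carry in) = 1 → bit 1, carry out 0
  col 5: 1 + 0 + 0 (carry in) = 1 → bit 1, carry out 0
  col 6: 0 + 0 + 0 (carry in) = 0 → bit 0, carry out 0
  col 7: 1 + 0 + 0 (carry in) = 1 → bit 1, carry out 0
  col 8: 1 + 1 + 0 (carry in) = 2 → bit 0, carry out 1
  col 9: 1 + 0 + 1 (carry in) = 2 → bit 0, carry out 1
  col 10: 0 + 0 + 1 (carry in) = 1 → bit 1, carry out 0
Reading bits MSB→LSB: 10010110101
Strip leading zeros: 10010110101
= 10010110101


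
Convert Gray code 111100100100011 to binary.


Gray code: 111100100100011
MSB stays the same: 1
Each subsequent bit = prev_binary XOR current_gray:
  B[1] = 1 XOR 1 = 0
  B[2] = 0 XOR 1 = 1
  B[3] = 1 XOR 1 = 0
  B[4] = 0 XOR 0 = 0
  B[5] = 0 XOR 0 = 0
  B[6] = 0 XOR 1 = 1
  B[7] = 1 XOR 0 = 1
  B[8] = 1 XOR 0 = 1
  B[9] = 1 XOR 1 = 0
  B[10] = 0 XOR 0 = 0
  B[11] = 0 XOR 0 = 0
  B[12] = 0 XOR 0 = 0
  B[13] = 0 XOR 1 = 1
  B[14] = 1 XOR 1 = 0
= 101000111000010 (20930 decimal)


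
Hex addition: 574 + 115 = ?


Align and add column by column (LSB to MSB, each column mod 16 with carry):
  0574
+ 0115
  ----
  col 0: 4(4) + 5(5) + 0 (carry in) = 9 → 9(9), carry out 0
  col 1: 7(7) + 1(1) + 0 (carry in) = 8 → 8(8), carry out 0
  col 2: 5(5) + 1(1) + 0 (carry in) = 6 → 6(6), carry out 0
  col 3: 0(0) + 0(0) + 0 (carry in) = 0 → 0(0), carry out 0
Reading digits MSB→LSB: 0689
Strip leading zeros: 689
= 0x689


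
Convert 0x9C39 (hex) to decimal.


Positional values:
Position 0: 9 × 16^0 = 9 × 1 = 9
Position 1: 3 × 16^1 = 3 × 16 = 48
Position 2: C × 16^2 = 12 × 256 = 3072
Position 3: 9 × 16^3 = 9 × 4096 = 36864
Sum = 9 + 48 + 3072 + 36864
= 39993


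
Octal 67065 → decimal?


Positional values:
Position 0: 5 × 8^0 = 5
Position 1: 6 × 8^1 = 48
Position 2: 0 × 8^2 = 0
Position 3: 7 × 8^3 = 3584
Position 4: 6 × 8^4 = 24576
Sum = 5 + 48 + 0 + 3584 + 24576
= 28213


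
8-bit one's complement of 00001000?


Original: 00001000
Invert all bits:
  bit 0: 0 → 1
  bit 1: 0 → 1
  bit 2: 0 → 1
  bit 3: 0 → 1
  bit 4: 1 → 0
  bit 5: 0 → 1
  bit 6: 0 → 1
  bit 7: 0 → 1
= 11110111


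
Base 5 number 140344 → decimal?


Positional values (base 5):
  4 × 5^0 = 4 × 1 = 4
  4 × 5^1 = 4 × 5 = 20
  3 × 5^2 = 3 × 25 = 75
  0 × 5^3 = 0 × 125 = 0
  4 × 5^4 = 4 × 625 = 2500
  1 × 5^5 = 1 × 3125 = 3125
Sum = 4 + 20 + 75 + 0 + 2500 + 3125
= 5724


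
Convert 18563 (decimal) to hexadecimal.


Divide by 16 repeatedly:
18563 ÷ 16 = 1160 remainder 3 (3)
1160 ÷ 16 = 72 remainder 8 (8)
72 ÷ 16 = 4 remainder 8 (8)
4 ÷ 16 = 0 remainder 4 (4)
Reading remainders bottom-up:
= 0x4883


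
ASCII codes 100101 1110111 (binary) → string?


Codes (binary): 100101 1110111
Per-code ASCII lookup:
  100101 = 37  (special character) → '%'
  1110111 = 119  (range 97-122: lowercase, 119 - 97 = 22) → 'w'
= '%w'


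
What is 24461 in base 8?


Divide by 8 repeatedly:
24461 ÷ 8 = 3057 remainder 5
3057 ÷ 8 = 382 remainder 1
382 ÷ 8 = 47 remainder 6
47 ÷ 8 = 5 remainder 7
5 ÷ 8 = 0 remainder 5
Reading remainders bottom-up:
= 0o57615


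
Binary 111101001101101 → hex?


Group into 4-bit nibbles: 0111101001101101
  0111 = 7
  1010 = A
  0110 = 6
  1101 = D
= 0x7A6D


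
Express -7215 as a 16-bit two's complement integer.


Original: 0001110000101111
Step 1 - Invert all bits: 1110001111010000
Step 2 - Add 1: 1110001111010000 + 1
= 1110001111010001 (represents -7215)


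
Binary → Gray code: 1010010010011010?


Binary: 1010010010011010
Gray code: G = B XOR (B >> 1)
B >> 1 = 0101001001001101
1010010010011010 XOR 0101001001001101:
  1 XOR 0 = 1
  0 XOR 1 = 1
  1 XOR 0 = 1
  0 XOR 1 = 1
  0 XOR 0 = 0
  1 XOR 0 = 1
  0 XOR 1 = 1
  0 XOR 0 = 0
  1 XOR 0 = 1
  0 XOR 1 = 1
  0 XOR 0 = 0
  1 XOR 0 = 1
  1 XOR 1 = 0
  0 XOR 1 = 1
  1 XOR 0 = 1
  0 XOR 1 = 1
= 1111011011010111


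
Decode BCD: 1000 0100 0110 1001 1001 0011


Each 4-bit group → digit:
  1000 → 8
  0100 → 4
  0110 → 6
  1001 → 9
  1001 → 9
  0011 → 3
= 846993


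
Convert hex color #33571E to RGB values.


Hex: #33571E
R = 33₁₆ = 51
G = 57₁₆ = 87
B = 1E₁₆ = 30
= RGB(51, 87, 30)


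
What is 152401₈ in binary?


Each octal digit → 3 binary bits:
  1 = 001
  5 = 101
  2 = 010
  4 = 100
  0 = 000
  1 = 001
Concatenate: 001 101 010 100 000 001
= 001101010100000001


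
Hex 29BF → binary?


Each hex digit → 4 binary bits:
  2 = 0010
  9 = 1001
  B = 1011
  F = 1111
Concatenate: 0010 1001 1011 1111
= 0010100110111111


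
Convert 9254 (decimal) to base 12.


Divide by 12 repeatedly:
9254 ÷ 12 = 771 remainder 2
771 ÷ 12 = 64 remainder 3
64 ÷ 12 = 5 remainder 4
5 ÷ 12 = 0 remainder 5
Reading remainders bottom-up:
= 5432


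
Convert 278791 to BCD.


Each digit → 4-bit binary:
  2 → 0010
  7 → 0111
  8 → 1000
  7 → 0111
  9 → 1001
  1 → 0001
= 0010 0111 1000 0111 1001 0001


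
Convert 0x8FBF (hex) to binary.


Each hex digit → 4 binary bits:
  8 = 1000
  F = 1111
  B = 1011
  F = 1111
Concatenate: 1000 1111 1011 1111
= 1000111110111111


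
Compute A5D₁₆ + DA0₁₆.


Align and add column by column (LSB to MSB, each column mod 16 with carry):
  0A5D
+ 0DA0
  ----
  col 0: D(13) + 0(0) + 0 (carry in) = 13 → D(13), carry out 0
  col 1: 5(5) + A(10) + 0 (carry in) = 15 → F(15), carry out 0
  col 2: A(10) + D(13) + 0 (carry in) = 23 → 7(7), carry out 1
  col 3: 0(0) + 0(0) + 1 (carry in) = 1 → 1(1), carry out 0
Reading digits MSB→LSB: 17FD
Strip leading zeros: 17FD
= 0x17FD


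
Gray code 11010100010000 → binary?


Gray code: 11010100010000
MSB stays the same: 1
Each subsequent bit = prev_binary XOR current_gray:
  B[1] = 1 XOR 1 = 0
  B[2] = 0 XOR 0 = 0
  B[3] = 0 XOR 1 = 1
  B[4] = 1 XOR 0 = 1
  B[5] = 1 XOR 1 = 0
  B[6] = 0 XOR 0 = 0
  B[7] = 0 XOR 0 = 0
  B[8] = 0 XOR 0 = 0
  B[9] = 0 XOR 1 = 1
  B[10] = 1 XOR 0 = 1
  B[11] = 1 XOR 0 = 1
  B[12] = 1 XOR 0 = 1
  B[13] = 1 XOR 0 = 1
= 10011000011111 (9759 decimal)


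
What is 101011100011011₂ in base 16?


Group into 4-bit nibbles: 0101011100011011
  0101 = 5
  0111 = 7
  0001 = 1
  1011 = B
= 0x571B


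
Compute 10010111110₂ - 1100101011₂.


Align and subtract column by column (LSB to MSB, borrowing when needed):
  10010111110
- 01100101011
  -----------
  col 0: (0 - 0 borrow-in) - 1 → borrow from next column: (0+2) - 1 = 1, borrow out 1
  col 1: (1 - 1 borrow-in) - 1 → borrow from next column: (0+2) - 1 = 1, borrow out 1
  col 2: (1 - 1 borrow-in) - 0 → 0 - 0 = 0, borrow out 0
  col 3: (1 - 0 borrow-in) - 1 → 1 - 1 = 0, borrow out 0
  col 4: (1 - 0 borrow-in) - 0 → 1 - 0 = 1, borrow out 0
  col 5: (1 - 0 borrow-in) - 1 → 1 - 1 = 0, borrow out 0
  col 6: (0 - 0 borrow-in) - 0 → 0 - 0 = 0, borrow out 0
  col 7: (1 - 0 borrow-in) - 0 → 1 - 0 = 1, borrow out 0
  col 8: (0 - 0 borrow-in) - 1 → borrow from next column: (0+2) - 1 = 1, borrow out 1
  col 9: (0 - 1 borrow-in) - 1 → borrow from next column: (-1+2) - 1 = 0, borrow out 1
  col 10: (1 - 1 borrow-in) - 0 → 0 - 0 = 0, borrow out 0
Reading bits MSB→LSB: 00110010011
Strip leading zeros: 110010011
= 110010011


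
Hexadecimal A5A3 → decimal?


Positional values:
Position 0: 3 × 16^0 = 3 × 1 = 3
Position 1: A × 16^1 = 10 × 16 = 160
Position 2: 5 × 16^2 = 5 × 256 = 1280
Position 3: A × 16^3 = 10 × 4096 = 40960
Sum = 3 + 160 + 1280 + 40960
= 42403


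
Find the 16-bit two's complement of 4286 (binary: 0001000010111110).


Original: 0001000010111110
Step 1 - Invert all bits: 1110111101000001
Step 2 - Add 1: 1110111101000001 + 1
= 1110111101000010 (represents -4286)


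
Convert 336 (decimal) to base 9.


Divide by 9 repeatedly:
336 ÷ 9 = 37 remainder 3
37 ÷ 9 = 4 remainder 1
4 ÷ 9 = 0 remainder 4
Reading remainders bottom-up:
= 413


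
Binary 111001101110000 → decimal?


Positional values:
Bit 4: 1 × 2^4 = 16
Bit 5: 1 × 2^5 = 32
Bit 6: 1 × 2^6 = 64
Bit 8: 1 × 2^8 = 256
Bit 9: 1 × 2^9 = 512
Bit 12: 1 × 2^12 = 4096
Bit 13: 1 × 2^13 = 8192
Bit 14: 1 × 2^14 = 16384
Sum = 16 + 32 + 64 + 256 + 512 + 4096 + 8192 + 16384
= 29552


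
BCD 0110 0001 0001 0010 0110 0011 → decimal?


Each 4-bit group → digit:
  0110 → 6
  0001 → 1
  0001 → 1
  0010 → 2
  0110 → 6
  0011 → 3
= 611263


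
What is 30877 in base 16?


Divide by 16 repeatedly:
30877 ÷ 16 = 1929 remainder 13 (D)
1929 ÷ 16 = 120 remainder 9 (9)
120 ÷ 16 = 7 remainder 8 (8)
7 ÷ 16 = 0 remainder 7 (7)
Reading remainders bottom-up:
= 0x789D


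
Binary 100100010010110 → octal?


Group into 3-bit groups: 100100010010110
  100 = 4
  100 = 4
  010 = 2
  010 = 2
  110 = 6
= 0o44226


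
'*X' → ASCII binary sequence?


String: '*X'  (2 characters)
Per-character ASCII lookup:
  '*': special character: '*' = 42 → 101010
  'X': uppercase starts at 65: 'X' = 65 + 23 = 88 → 1011000
= 101010 1011000


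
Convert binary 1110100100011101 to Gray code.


Binary: 1110100100011101
Gray code: G = B XOR (B >> 1)
B >> 1 = 0111010010001110
1110100100011101 XOR 0111010010001110:
  1 XOR 0 = 1
  1 XOR 1 = 0
  1 XOR 1 = 0
  0 XOR 1 = 1
  1 XOR 0 = 1
  0 XOR 1 = 1
  0 XOR 0 = 0
  1 XOR 0 = 1
  0 XOR 1 = 1
  0 XOR 0 = 0
  0 XOR 0 = 0
  1 XOR 0 = 1
  1 XOR 1 = 0
  1 XOR 1 = 0
  0 XOR 1 = 1
  1 XOR 0 = 1
= 1001110110010011


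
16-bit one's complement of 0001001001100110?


Original: 0001001001100110
Invert all bits:
  bit 0: 0 → 1
  bit 1: 0 → 1
  bit 2: 0 → 1
  bit 3: 1 → 0
  bit 4: 0 → 1
  bit 5: 0 → 1
  bit 6: 1 → 0
  bit 7: 0 → 1
  bit 8: 0 → 1
  bit 9: 1 → 0
  bit 10: 1 → 0
  bit 11: 0 → 1
  bit 12: 0 → 1
  bit 13: 1 → 0
  bit 14: 1 → 0
  bit 15: 0 → 1
= 1110110110011001


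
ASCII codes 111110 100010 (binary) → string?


Codes (binary): 111110 100010
Per-code ASCII lookup:
  111110 = 62  (special character) → '>'
  100010 = 34  (special character) → '"'
= '>"'


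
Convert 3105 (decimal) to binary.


Divide by 2 repeatedly:
3105 ÷ 2 = 1552 remainder 1
1552 ÷ 2 = 776 remainder 0
776 ÷ 2 = 388 remainder 0
388 ÷ 2 = 194 remainder 0
194 ÷ 2 = 97 remainder 0
97 ÷ 2 = 48 remainder 1
48 ÷ 2 = 24 remainder 0
24 ÷ 2 = 12 remainder 0
12 ÷ 2 = 6 remainder 0
6 ÷ 2 = 3 remainder 0
3 ÷ 2 = 1 remainder 1
1 ÷ 2 = 0 remainder 1
Reading remainders bottom-up:
= 110000100001


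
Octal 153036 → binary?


Each octal digit → 3 binary bits:
  1 = 001
  5 = 101
  3 = 011
  0 = 000
  3 = 011
  6 = 110
Concatenate: 001 101 011 000 011 110
= 001101011000011110


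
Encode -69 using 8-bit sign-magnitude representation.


Sign bit: 1 (negative)
Magnitude: 69 = 1000101
= 11000101


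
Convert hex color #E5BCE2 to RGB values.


Hex: #E5BCE2
R = E5₁₆ = 229
G = BC₁₆ = 188
B = E2₁₆ = 226
= RGB(229, 188, 226)


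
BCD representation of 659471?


Each digit → 4-bit binary:
  6 → 0110
  5 → 0101
  9 → 1001
  4 → 0100
  7 → 0111
  1 → 0001
= 0110 0101 1001 0100 0111 0001


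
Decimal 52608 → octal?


Divide by 8 repeatedly:
52608 ÷ 8 = 6576 remainder 0
6576 ÷ 8 = 822 remainder 0
822 ÷ 8 = 102 remainder 6
102 ÷ 8 = 12 remainder 6
12 ÷ 8 = 1 remainder 4
1 ÷ 8 = 0 remainder 1
Reading remainders bottom-up:
= 0o146600


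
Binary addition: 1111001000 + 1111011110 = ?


Align and add column by column (LSB to MSB, carry propagating):
  01111001000
+ 01111011110
  -----------
  col 0: 0 + 0 + 0 (carry in) = 0 → bit 0, carry out 0
  col 1: 0 + 1 + 0 (carry in) = 1 → bit 1, carry out 0
  col 2: 0 + 1 + 0 (carry in) = 1 → bit 1, carry out 0
  col 3: 1 + 1 + 0 (carry in) = 2 → bit 0, carry out 1
  col 4: 0 + 1 + 1 (carry in) = 2 → bit 0, carry out 1
  col 5: 0 + 0 + 1 (carry in) = 1 → bit 1, carry out 0
  col 6: 1 + 1 + 0 (carry in) = 2 → bit 0, carry out 1
  col 7: 1 + 1 + 1 (carry in) = 3 → bit 1, carry out 1
  col 8: 1 + 1 + 1 (carry in) = 3 → bit 1, carry out 1
  col 9: 1 + 1 + 1 (carry in) = 3 → bit 1, carry out 1
  col 10: 0 + 0 + 1 (carry in) = 1 → bit 1, carry out 0
Reading bits MSB→LSB: 11110100110
Strip leading zeros: 11110100110
= 11110100110


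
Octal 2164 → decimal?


Positional values:
Position 0: 4 × 8^0 = 4
Position 1: 6 × 8^1 = 48
Position 2: 1 × 8^2 = 64
Position 3: 2 × 8^3 = 1024
Sum = 4 + 48 + 64 + 1024
= 1140


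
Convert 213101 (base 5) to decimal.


Positional values (base 5):
  1 × 5^0 = 1 × 1 = 1
  0 × 5^1 = 0 × 5 = 0
  1 × 5^2 = 1 × 25 = 25
  3 × 5^3 = 3 × 125 = 375
  1 × 5^4 = 1 × 625 = 625
  2 × 5^5 = 2 × 3125 = 6250
Sum = 1 + 0 + 25 + 375 + 625 + 6250
= 7276


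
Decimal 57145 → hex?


Divide by 16 repeatedly:
57145 ÷ 16 = 3571 remainder 9 (9)
3571 ÷ 16 = 223 remainder 3 (3)
223 ÷ 16 = 13 remainder 15 (F)
13 ÷ 16 = 0 remainder 13 (D)
Reading remainders bottom-up:
= 0xDF39


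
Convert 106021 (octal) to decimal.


Positional values:
Position 0: 1 × 8^0 = 1
Position 1: 2 × 8^1 = 16
Position 2: 0 × 8^2 = 0
Position 3: 6 × 8^3 = 3072
Position 4: 0 × 8^4 = 0
Position 5: 1 × 8^5 = 32768
Sum = 1 + 16 + 0 + 3072 + 0 + 32768
= 35857


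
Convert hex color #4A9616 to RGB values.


Hex: #4A9616
R = 4A₁₆ = 74
G = 96₁₆ = 150
B = 16₁₆ = 22
= RGB(74, 150, 22)


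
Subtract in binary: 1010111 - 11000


Align and subtract column by column (LSB to MSB, borrowing when needed):
  1010111
- 0011000
  -------
  col 0: (1 - 0 borrow-in) - 0 → 1 - 0 = 1, borrow out 0
  col 1: (1 - 0 borrow-in) - 0 → 1 - 0 = 1, borrow out 0
  col 2: (1 - 0 borrow-in) - 0 → 1 - 0 = 1, borrow out 0
  col 3: (0 - 0 borrow-in) - 1 → borrow from next column: (0+2) - 1 = 1, borrow out 1
  col 4: (1 - 1 borrow-in) - 1 → borrow from next column: (0+2) - 1 = 1, borrow out 1
  col 5: (0 - 1 borrow-in) - 0 → borrow from next column: (-1+2) - 0 = 1, borrow out 1
  col 6: (1 - 1 borrow-in) - 0 → 0 - 0 = 0, borrow out 0
Reading bits MSB→LSB: 0111111
Strip leading zeros: 111111
= 111111


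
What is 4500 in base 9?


Divide by 9 repeatedly:
4500 ÷ 9 = 500 remainder 0
500 ÷ 9 = 55 remainder 5
55 ÷ 9 = 6 remainder 1
6 ÷ 9 = 0 remainder 6
Reading remainders bottom-up:
= 6150


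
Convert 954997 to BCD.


Each digit → 4-bit binary:
  9 → 1001
  5 → 0101
  4 → 0100
  9 → 1001
  9 → 1001
  7 → 0111
= 1001 0101 0100 1001 1001 0111


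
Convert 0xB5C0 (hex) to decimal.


Positional values:
Position 0: 0 × 16^0 = 0 × 1 = 0
Position 1: C × 16^1 = 12 × 16 = 192
Position 2: 5 × 16^2 = 5 × 256 = 1280
Position 3: B × 16^3 = 11 × 4096 = 45056
Sum = 0 + 192 + 1280 + 45056
= 46528


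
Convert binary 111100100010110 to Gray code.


Binary: 111100100010110
Gray code: G = B XOR (B >> 1)
B >> 1 = 011110010001011
111100100010110 XOR 011110010001011:
  1 XOR 0 = 1
  1 XOR 1 = 0
  1 XOR 1 = 0
  1 XOR 1 = 0
  0 XOR 1 = 1
  0 XOR 0 = 0
  1 XOR 0 = 1
  0 XOR 1 = 1
  0 XOR 0 = 0
  0 XOR 0 = 0
  1 XOR 0 = 1
  0 XOR 1 = 1
  1 XOR 0 = 1
  1 XOR 1 = 0
  0 XOR 1 = 1
= 100010110011101


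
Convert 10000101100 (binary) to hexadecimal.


Group into 4-bit nibbles: 010000101100
  0100 = 4
  0010 = 2
  1100 = C
= 0x42C


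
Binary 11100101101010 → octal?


Group into 3-bit groups: 011100101101010
  011 = 3
  100 = 4
  101 = 5
  101 = 5
  010 = 2
= 0o34552


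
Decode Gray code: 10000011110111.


Gray code: 10000011110111
MSB stays the same: 1
Each subsequent bit = prev_binary XOR current_gray:
  B[1] = 1 XOR 0 = 1
  B[2] = 1 XOR 0 = 1
  B[3] = 1 XOR 0 = 1
  B[4] = 1 XOR 0 = 1
  B[5] = 1 XOR 0 = 1
  B[6] = 1 XOR 1 = 0
  B[7] = 0 XOR 1 = 1
  B[8] = 1 XOR 1 = 0
  B[9] = 0 XOR 1 = 1
  B[10] = 1 XOR 0 = 1
  B[11] = 1 XOR 1 = 0
  B[12] = 0 XOR 1 = 1
  B[13] = 1 XOR 1 = 0
= 11111101011010 (16218 decimal)


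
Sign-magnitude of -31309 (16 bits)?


Sign bit: 1 (negative)
Magnitude: 31309 = 111101001001101
= 1111101001001101


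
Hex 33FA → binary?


Each hex digit → 4 binary bits:
  3 = 0011
  3 = 0011
  F = 1111
  A = 1010
Concatenate: 0011 0011 1111 1010
= 0011001111111010


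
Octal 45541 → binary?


Each octal digit → 3 binary bits:
  4 = 100
  5 = 101
  5 = 101
  4 = 100
  1 = 001
Concatenate: 100 101 101 100 001
= 100101101100001


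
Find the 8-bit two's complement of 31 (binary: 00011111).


Original: 00011111
Step 1 - Invert all bits: 11100000
Step 2 - Add 1: 11100000 + 1
= 11100001 (represents -31)


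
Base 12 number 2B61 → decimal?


Positional values (base 12):
  1 × 12^0 = 1 × 1 = 1
  6 × 12^1 = 6 × 12 = 72
  B × 12^2 = 11 × 144 = 1584
  2 × 12^3 = 2 × 1728 = 3456
Sum = 1 + 72 + 1584 + 3456
= 5113


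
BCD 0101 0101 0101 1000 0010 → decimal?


Each 4-bit group → digit:
  0101 → 5
  0101 → 5
  0101 → 5
  1000 → 8
  0010 → 2
= 55582


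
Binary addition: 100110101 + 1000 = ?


Align and add column by column (LSB to MSB, carry propagating):
  0100110101
+ 0000001000
  ----------
  col 0: 1 + 0 + 0 (carry in) = 1 → bit 1, carry out 0
  col 1: 0 + 0 + 0 (carry in) = 0 → bit 0, carry out 0
  col 2: 1 + 0 + 0 (carry in) = 1 → bit 1, carry out 0
  col 3: 0 + 1 + 0 (carry in) = 1 → bit 1, carry out 0
  col 4: 1 + 0 + 0 (carry in) = 1 → bit 1, carry out 0
  col 5: 1 + 0 + 0 (carry in) = 1 → bit 1, carry out 0
  col 6: 0 + 0 + 0 (carry in) = 0 → bit 0, carry out 0
  col 7: 0 + 0 + 0 (carry in) = 0 → bit 0, carry out 0
  col 8: 1 + 0 + 0 (carry in) = 1 → bit 1, carry out 0
  col 9: 0 + 0 + 0 (carry in) = 0 → bit 0, carry out 0
Reading bits MSB→LSB: 0100111101
Strip leading zeros: 100111101
= 100111101


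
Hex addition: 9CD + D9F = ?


Align and add column by column (LSB to MSB, each column mod 16 with carry):
  09CD
+ 0D9F
  ----
  col 0: D(13) + F(15) + 0 (carry in) = 28 → C(12), carry out 1
  col 1: C(12) + 9(9) + 1 (carry in) = 22 → 6(6), carry out 1
  col 2: 9(9) + D(13) + 1 (carry in) = 23 → 7(7), carry out 1
  col 3: 0(0) + 0(0) + 1 (carry in) = 1 → 1(1), carry out 0
Reading digits MSB→LSB: 176C
Strip leading zeros: 176C
= 0x176C


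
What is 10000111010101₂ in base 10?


Positional values:
Bit 0: 1 × 2^0 = 1
Bit 2: 1 × 2^2 = 4
Bit 4: 1 × 2^4 = 16
Bit 6: 1 × 2^6 = 64
Bit 7: 1 × 2^7 = 128
Bit 8: 1 × 2^8 = 256
Bit 13: 1 × 2^13 = 8192
Sum = 1 + 4 + 16 + 64 + 128 + 256 + 8192
= 8661


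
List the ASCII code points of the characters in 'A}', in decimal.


String: 'A}'  (2 characters)
Per-character ASCII lookup:
  'A': uppercase starts at 65: 'A' = 65 + 0 = 65
  '}': special character: '}' = 125
= 65 125


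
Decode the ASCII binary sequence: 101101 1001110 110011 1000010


Codes (binary): 101101 1001110 110011 1000010
Per-code ASCII lookup:
  101101 = 45  (special character) → '-'
  1001110 = 78  (range 65-90: uppercase, 78 - 65 = 13) → 'N'
  110011 = 51  (range 48-57: digits, 51 - 48 = 3) → '3'
  1000010 = 66  (range 65-90: uppercase, 66 - 65 = 1) → 'B'
= '-N3B'


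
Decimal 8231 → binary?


Divide by 2 repeatedly:
8231 ÷ 2 = 4115 remainder 1
4115 ÷ 2 = 2057 remainder 1
2057 ÷ 2 = 1028 remainder 1
1028 ÷ 2 = 514 remainder 0
514 ÷ 2 = 257 remainder 0
257 ÷ 2 = 128 remainder 1
128 ÷ 2 = 64 remainder 0
64 ÷ 2 = 32 remainder 0
32 ÷ 2 = 16 remainder 0
16 ÷ 2 = 8 remainder 0
8 ÷ 2 = 4 remainder 0
4 ÷ 2 = 2 remainder 0
2 ÷ 2 = 1 remainder 0
1 ÷ 2 = 0 remainder 1
Reading remainders bottom-up:
= 10000000100111


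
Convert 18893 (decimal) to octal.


Divide by 8 repeatedly:
18893 ÷ 8 = 2361 remainder 5
2361 ÷ 8 = 295 remainder 1
295 ÷ 8 = 36 remainder 7
36 ÷ 8 = 4 remainder 4
4 ÷ 8 = 0 remainder 4
Reading remainders bottom-up:
= 0o44715


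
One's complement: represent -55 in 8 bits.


Original: 00110111
Invert all bits:
  bit 0: 0 → 1
  bit 1: 0 → 1
  bit 2: 1 → 0
  bit 3: 1 → 0
  bit 4: 0 → 1
  bit 5: 1 → 0
  bit 6: 1 → 0
  bit 7: 1 → 0
= 11001000
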